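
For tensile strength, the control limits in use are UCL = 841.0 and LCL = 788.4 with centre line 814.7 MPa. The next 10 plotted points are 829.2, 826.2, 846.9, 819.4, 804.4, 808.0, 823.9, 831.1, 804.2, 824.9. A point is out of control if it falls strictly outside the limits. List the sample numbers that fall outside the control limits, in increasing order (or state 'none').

3

Compare each point to [788.4, 841.0]: sample 3 = 846.9 > UCL.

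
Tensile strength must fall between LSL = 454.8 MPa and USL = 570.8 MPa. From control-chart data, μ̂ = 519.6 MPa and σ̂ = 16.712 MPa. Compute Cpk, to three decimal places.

1.021

Cpu = (USL − μ̂) / (3σ̂) = (570.8 − 519.6) / (3 × 16.712) = 1.0212; Cpl = (μ̂ − LSL) / (3σ̂) = (519.6 − 454.8) / (3 × 16.712) = 1.2925; Cpk = min(Cpu, Cpl) = 1.0212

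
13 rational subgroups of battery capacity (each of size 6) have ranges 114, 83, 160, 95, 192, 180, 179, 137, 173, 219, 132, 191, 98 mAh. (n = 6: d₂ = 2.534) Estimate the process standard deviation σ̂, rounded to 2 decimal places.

59.29

R̄ = (114 + 83 + 160 + 95 + 192 + 180 + 179 + 137 + 173 + 219 + 132 + 191 + 98) / 13 = 150.2308
σ̂ = R̄ / d₂ = 150.2308 / 2.534 = 59.2860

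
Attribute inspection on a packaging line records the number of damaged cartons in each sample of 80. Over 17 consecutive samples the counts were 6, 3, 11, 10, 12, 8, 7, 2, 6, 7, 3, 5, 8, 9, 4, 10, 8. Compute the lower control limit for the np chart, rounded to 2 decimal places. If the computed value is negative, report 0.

0.00

p̄ = Σdᵢ / (k·n) = 119 / (17 × 80) = 0.08750
LCL = np̄ − 3·√(np̄(1−p̄)) = 7.0000 − 3 × 2.5274 = -0.5821 → 0 (negative, so LCL = 0)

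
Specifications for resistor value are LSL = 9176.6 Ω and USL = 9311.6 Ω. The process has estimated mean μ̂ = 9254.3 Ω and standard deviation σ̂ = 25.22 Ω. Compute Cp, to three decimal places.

0.892

Cp = (USL − LSL) / (6σ̂) = (9311.6 − 9176.6) / (6 × 25.22) = 135.0000 / 151.3200 = 0.8921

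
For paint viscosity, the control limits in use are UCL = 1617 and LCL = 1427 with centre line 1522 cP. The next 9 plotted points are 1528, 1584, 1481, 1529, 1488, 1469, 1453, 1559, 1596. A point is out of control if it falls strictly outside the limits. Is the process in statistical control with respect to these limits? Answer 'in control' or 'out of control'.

in control

All 9 points lie within [1427, 1617].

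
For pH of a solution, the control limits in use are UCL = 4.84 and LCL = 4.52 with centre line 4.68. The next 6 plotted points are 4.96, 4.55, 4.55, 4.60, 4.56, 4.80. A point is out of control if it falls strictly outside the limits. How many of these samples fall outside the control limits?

1

Compare each point to [4.52, 4.84]: sample 1 = 4.96 > UCL.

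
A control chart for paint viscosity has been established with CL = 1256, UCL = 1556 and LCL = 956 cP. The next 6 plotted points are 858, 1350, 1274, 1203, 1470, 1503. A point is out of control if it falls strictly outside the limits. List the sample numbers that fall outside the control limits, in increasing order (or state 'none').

1

Compare each point to [956, 1556]: sample 1 = 858 < LCL.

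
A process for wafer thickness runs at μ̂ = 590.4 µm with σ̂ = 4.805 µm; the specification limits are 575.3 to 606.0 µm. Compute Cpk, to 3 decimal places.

Cpu = (USL − μ̂) / (3σ̂) = (606.0 − 590.4) / (3 × 4.805) = 1.0822; Cpl = (μ̂ − LSL) / (3σ̂) = (590.4 − 575.3) / (3 × 4.805) = 1.0475; Cpk = min(Cpu, Cpl) = 1.0475

1.048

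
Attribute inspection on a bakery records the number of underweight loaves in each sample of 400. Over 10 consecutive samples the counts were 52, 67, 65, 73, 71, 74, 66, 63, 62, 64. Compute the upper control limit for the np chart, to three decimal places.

p̄ = Σdᵢ / (k·n) = 657 / (10 × 400) = 0.16425
UCL = np̄ + 3·√(np̄(1−p̄)) = 65.7000 + 3 × √(65.7000×0.83575) = 65.7000 + 3 × 7.4100 = 87.9301

87.930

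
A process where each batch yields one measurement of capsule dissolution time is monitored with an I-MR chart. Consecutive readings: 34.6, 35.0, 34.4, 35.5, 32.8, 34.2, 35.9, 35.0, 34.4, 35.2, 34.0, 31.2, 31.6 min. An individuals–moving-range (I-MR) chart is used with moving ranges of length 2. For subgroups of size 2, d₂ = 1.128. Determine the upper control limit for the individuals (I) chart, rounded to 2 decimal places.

X̄ = (34.6 + 35.0 + 34.4 + 35.5 + 32.8 + 34.2 + 35.9 + 35.0 + 34.4 + 35.2 + 34.0 + 31.2 + 31.6) / 13 = 34.1385
Moving ranges: 0.4, 0.6, 1.1, 2.7, 1.4, 1.7, 0.9, 0.6, 0.8, 1.2, 2.8, 0.4; M̄R̄ = 14.6000 / 12 = 1.2167
UCL = X̄ + 3·M̄R̄/d₂ = 34.1385 + 3 × 1.2167 / 1.128 = 37.3743

37.37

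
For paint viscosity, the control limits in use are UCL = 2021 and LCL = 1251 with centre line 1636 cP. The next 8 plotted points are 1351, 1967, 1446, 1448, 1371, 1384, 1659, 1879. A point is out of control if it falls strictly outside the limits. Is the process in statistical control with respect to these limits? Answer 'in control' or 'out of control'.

All 8 points lie within [1251, 2021].

in control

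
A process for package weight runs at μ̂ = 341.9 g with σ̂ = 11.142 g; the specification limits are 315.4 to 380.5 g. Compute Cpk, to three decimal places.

0.793

Cpu = (USL − μ̂) / (3σ̂) = (380.5 − 341.9) / (3 × 11.142) = 1.1548; Cpl = (μ̂ − LSL) / (3σ̂) = (341.9 − 315.4) / (3 × 11.142) = 0.7928; Cpk = min(Cpu, Cpl) = 0.7928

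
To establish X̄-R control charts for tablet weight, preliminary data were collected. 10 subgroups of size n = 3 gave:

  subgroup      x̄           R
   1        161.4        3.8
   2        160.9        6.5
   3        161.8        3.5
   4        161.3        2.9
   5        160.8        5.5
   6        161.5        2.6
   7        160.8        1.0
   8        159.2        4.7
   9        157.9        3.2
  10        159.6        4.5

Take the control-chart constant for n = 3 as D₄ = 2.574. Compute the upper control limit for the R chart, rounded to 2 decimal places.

9.83

R̄ = (3.8 + 6.5 + 3.5 + 2.9 + 5.5 + 2.6 + 1.0 + 4.7 + 3.2 + 4.5) / 10 = 38.2000 / 10 = 3.8200
UCL_R = D₄·R̄ = 2.574 × 3.8200 = 9.8327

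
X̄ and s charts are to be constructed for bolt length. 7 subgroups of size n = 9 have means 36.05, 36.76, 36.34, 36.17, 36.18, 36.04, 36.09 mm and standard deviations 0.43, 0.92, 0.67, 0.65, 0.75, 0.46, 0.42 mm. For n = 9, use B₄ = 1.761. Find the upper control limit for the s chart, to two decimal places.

s̄ = (0.43 + 0.92 + 0.67 + 0.65 + 0.75 + 0.46 + 0.42) / 7 = 0.6143
UCL_s = B₄·s̄ = 1.761 × 0.6143 = 1.0818

1.08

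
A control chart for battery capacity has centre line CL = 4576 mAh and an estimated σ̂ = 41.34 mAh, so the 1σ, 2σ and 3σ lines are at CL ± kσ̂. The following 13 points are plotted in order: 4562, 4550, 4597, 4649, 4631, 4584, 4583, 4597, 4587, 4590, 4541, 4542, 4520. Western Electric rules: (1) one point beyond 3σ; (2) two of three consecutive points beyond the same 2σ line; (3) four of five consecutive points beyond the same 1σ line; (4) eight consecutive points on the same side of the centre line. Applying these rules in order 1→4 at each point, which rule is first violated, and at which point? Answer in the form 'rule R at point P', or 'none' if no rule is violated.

rule 4 at point 10

Zone of each point (C = within 1σ̂, B = 1σ̂–2σ̂, A = 2σ̂–3σ̂, * = beyond 3σ̂; sign = side of CL): 1:-C, 2:-C, 3:+C, 4:+B, 5:+B, 6:+C, 7:+C, 8:+C, 9:+C, 10:+C, 11:-C, 12:-C, 13:-B
Rule 4 (eight consecutive points on the same side of the centre line) is satisfied at point 10.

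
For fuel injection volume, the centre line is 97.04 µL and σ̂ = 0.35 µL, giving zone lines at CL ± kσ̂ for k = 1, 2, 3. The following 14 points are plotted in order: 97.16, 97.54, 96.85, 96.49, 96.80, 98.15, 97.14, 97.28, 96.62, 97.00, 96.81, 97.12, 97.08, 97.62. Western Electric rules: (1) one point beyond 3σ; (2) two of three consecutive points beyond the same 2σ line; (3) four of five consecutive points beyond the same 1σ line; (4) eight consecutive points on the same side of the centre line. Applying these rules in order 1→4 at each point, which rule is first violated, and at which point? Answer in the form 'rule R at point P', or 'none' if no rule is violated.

rule 1 at point 6

Zone of each point (C = within 1σ̂, B = 1σ̂–2σ̂, A = 2σ̂–3σ̂, * = beyond 3σ̂; sign = side of CL): 1:+C, 2:+B, 3:-C, 4:-B, 5:-C, 6:+*, 7:+C, 8:+C, 9:-B, 10:-C, 11:-C, 12:+C, 13:+C, 14:+B
Rule 1 (one point beyond the 3σ limits) is satisfied at point 6.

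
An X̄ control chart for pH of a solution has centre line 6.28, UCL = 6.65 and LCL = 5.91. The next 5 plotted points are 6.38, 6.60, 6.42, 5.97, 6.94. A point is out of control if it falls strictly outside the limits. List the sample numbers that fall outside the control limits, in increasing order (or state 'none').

Compare each point to [5.91, 6.65]: sample 5 = 6.94 > UCL.

5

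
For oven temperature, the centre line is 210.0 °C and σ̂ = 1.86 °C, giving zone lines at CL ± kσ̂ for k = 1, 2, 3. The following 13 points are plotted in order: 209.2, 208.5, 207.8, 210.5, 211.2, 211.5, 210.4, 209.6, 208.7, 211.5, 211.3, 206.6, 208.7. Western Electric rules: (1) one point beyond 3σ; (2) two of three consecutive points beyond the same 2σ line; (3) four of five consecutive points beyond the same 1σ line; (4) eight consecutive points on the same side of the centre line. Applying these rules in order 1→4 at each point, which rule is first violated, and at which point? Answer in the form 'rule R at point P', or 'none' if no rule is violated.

none

Zone of each point (C = within 1σ̂, B = 1σ̂–2σ̂, A = 2σ̂–3σ̂, * = beyond 3σ̂; sign = side of CL): 1:-C, 2:-C, 3:-B, 4:+C, 5:+C, 6:+C, 7:+C, 8:-C, 9:-C, 10:+C, 11:+C, 12:-B, 13:-C
No rule fires across all 13 points.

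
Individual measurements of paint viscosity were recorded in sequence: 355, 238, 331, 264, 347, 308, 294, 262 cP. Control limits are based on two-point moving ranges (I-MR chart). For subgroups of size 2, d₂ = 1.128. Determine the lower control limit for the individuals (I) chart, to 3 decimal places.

X̄ = (355 + 238 + 331 + 264 + 347 + 308 + 294 + 262) / 8 = 299.8750
Moving ranges: 117, 93, 67, 83, 39, 14, 32; M̄R̄ = 445.0000 / 7 = 63.5714
LCL = X̄ − 3·M̄R̄/d₂ = 299.8750 − 3 × 63.5714 / 1.128 = 130.8021

130.802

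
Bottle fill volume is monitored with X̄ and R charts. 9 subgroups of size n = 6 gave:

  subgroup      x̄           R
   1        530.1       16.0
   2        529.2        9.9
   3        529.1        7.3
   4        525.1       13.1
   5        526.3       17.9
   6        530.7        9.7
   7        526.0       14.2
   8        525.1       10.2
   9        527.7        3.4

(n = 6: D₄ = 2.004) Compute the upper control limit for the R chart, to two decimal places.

R̄ = (16.0 + 9.9 + 7.3 + 13.1 + 17.9 + 9.7 + 14.2 + 10.2 + 3.4) / 9 = 101.7000 / 9 = 11.3000
UCL_R = D₄·R̄ = 2.004 × 11.3000 = 22.6452

22.65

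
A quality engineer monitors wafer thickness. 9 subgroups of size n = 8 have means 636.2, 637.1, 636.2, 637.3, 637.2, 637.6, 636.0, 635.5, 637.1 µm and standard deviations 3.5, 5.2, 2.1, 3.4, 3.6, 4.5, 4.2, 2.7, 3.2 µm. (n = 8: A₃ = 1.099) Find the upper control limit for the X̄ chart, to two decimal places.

640.65

X̄̄ = (636.2 + 637.1 + 636.2 + 637.3 + 637.2 + 637.6 + 636.0 + 635.5 + 637.1) / 9 = 636.6889
s̄ = (3.5 + 5.2 + 2.1 + 3.4 + 3.6 + 4.5 + 4.2 + 2.7 + 3.2) / 9 = 3.6000
UCL = X̄̄ + A₃·s̄ = 636.6889 + 1.099 × 3.6000 = 640.6453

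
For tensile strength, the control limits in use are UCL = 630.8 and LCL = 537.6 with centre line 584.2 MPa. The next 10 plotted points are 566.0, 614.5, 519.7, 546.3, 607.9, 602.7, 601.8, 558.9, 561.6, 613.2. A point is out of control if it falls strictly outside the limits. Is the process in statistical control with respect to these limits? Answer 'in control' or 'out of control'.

Compare each point to [537.6, 630.8]: sample 3 = 519.7 < LCL.

out of control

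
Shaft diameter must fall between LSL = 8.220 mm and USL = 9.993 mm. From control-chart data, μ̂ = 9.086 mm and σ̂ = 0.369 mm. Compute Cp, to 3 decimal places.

0.801

Cp = (USL − LSL) / (6σ̂) = (9.993 − 8.220) / (6 × 0.369) = 1.7730 / 2.2140 = 0.8008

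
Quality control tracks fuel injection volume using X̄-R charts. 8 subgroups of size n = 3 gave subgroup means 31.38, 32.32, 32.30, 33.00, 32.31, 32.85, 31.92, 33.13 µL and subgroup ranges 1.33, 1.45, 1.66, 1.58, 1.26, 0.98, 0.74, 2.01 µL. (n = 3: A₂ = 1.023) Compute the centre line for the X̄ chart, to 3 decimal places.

32.401

X̄̄ = (31.38 + 32.32 + 32.30 + 33.00 + 32.31 + 32.85 + 31.92 + 33.13) / 8 = 259.2100 / 8 = 32.4012
CL = X̄̄ = 32.4012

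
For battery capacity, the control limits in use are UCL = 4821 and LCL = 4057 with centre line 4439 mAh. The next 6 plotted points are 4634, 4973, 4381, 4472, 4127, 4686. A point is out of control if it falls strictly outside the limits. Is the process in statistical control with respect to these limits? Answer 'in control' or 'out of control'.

Compare each point to [4057, 4821]: sample 2 = 4973 > UCL.

out of control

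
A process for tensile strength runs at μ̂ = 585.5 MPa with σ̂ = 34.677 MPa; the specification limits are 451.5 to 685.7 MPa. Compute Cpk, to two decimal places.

0.96

Cpu = (USL − μ̂) / (3σ̂) = (685.7 − 585.5) / (3 × 34.677) = 0.9632; Cpl = (μ̂ − LSL) / (3σ̂) = (585.5 − 451.5) / (3 × 34.677) = 1.2881; Cpk = min(Cpu, Cpl) = 0.9632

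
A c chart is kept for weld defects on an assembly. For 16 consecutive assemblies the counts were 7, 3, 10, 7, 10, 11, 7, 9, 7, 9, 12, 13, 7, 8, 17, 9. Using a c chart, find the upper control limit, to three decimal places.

c̄ = (7 + 3 + 10 + 7 + 10 + 11 + 7 + 9 + 7 + 9 + 12 + 13 + 7 + 8 + 17 + 9) / 16 = 146 / 16 = 9.1250
UCL = c̄ + 3√c̄ = 9.1250 + 3 × √9.1250 = 9.1250 + 3 × 3.0208 = 18.1873

18.187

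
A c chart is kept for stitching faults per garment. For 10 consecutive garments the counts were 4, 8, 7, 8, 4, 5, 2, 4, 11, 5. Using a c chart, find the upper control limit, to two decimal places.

13.02

c̄ = (4 + 8 + 7 + 8 + 4 + 5 + 2 + 4 + 11 + 5) / 10 = 58 / 10 = 5.8000
UCL = c̄ + 3√c̄ = 5.8000 + 3 × √5.8000 = 5.8000 + 3 × 2.4083 = 13.0250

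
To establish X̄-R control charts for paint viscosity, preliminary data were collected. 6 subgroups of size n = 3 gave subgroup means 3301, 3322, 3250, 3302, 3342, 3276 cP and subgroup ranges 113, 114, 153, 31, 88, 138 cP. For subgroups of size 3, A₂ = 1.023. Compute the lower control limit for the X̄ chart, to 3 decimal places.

3190.225

X̄̄ = (3301 + 3322 + 3250 + 3302 + 3342 + 3276) / 6 = 19793.0000 / 6 = 3298.8333
R̄ = (113 + 114 + 153 + 31 + 88 + 138) / 6 = 637.0000 / 6 = 106.1667
LCL = X̄̄ − A₂·R̄ = 3298.8333 − 1.023 × 106.1667 = 3190.2248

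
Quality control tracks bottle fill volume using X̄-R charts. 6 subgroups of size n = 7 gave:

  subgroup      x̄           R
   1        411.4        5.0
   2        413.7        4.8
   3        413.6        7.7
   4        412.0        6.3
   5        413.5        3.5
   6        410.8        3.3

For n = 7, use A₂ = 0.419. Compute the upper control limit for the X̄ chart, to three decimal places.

X̄̄ = (411.4 + 413.7 + 413.6 + 412.0 + 413.5 + 410.8) / 6 = 2475.0000 / 6 = 412.5000
R̄ = (5.0 + 4.8 + 7.7 + 6.3 + 3.5 + 3.3) / 6 = 30.6000 / 6 = 5.1000
UCL = X̄̄ + A₂·R̄ = 412.5000 + 0.419 × 5.1000 = 414.6369

414.637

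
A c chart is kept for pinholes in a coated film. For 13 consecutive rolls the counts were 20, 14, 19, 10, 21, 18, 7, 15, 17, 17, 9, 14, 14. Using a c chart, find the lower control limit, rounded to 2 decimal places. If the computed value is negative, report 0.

c̄ = (20 + 14 + 19 + 10 + 21 + 18 + 7 + 15 + 17 + 17 + 9 + 14 + 14) / 13 = 195 / 13 = 15.0000
LCL = c̄ − 3√c̄ = 15.0000 − 3 × 3.8730 = 3.3810

3.38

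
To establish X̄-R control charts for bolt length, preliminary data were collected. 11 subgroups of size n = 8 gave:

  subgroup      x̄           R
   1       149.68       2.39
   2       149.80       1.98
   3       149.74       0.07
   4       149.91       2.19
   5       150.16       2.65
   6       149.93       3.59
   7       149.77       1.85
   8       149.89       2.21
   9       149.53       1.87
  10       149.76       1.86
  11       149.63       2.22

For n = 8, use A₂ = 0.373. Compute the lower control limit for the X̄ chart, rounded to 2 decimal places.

149.02

X̄̄ = (149.68 + 149.80 + 149.74 + 149.91 + 150.16 + 149.93 + 149.77 + 149.89 + 149.53 + 149.76 + 149.63) / 11 = 1647.8000 / 11 = 149.8000
R̄ = (2.39 + 1.98 + 0.07 + 2.19 + 2.65 + 3.59 + 1.85 + 2.21 + 1.87 + 1.86 + 2.22) / 11 = 22.8800 / 11 = 2.0800
LCL = X̄̄ − A₂·R̄ = 149.8000 − 0.373 × 2.0800 = 149.0242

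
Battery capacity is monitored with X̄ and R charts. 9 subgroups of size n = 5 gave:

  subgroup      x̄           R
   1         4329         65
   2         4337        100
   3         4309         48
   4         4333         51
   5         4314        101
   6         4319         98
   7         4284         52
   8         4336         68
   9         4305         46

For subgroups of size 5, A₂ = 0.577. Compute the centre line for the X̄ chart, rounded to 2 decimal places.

4318.44

X̄̄ = (4329 + 4337 + 4309 + 4333 + 4314 + 4319 + 4284 + 4336 + 4305) / 9 = 38866.0000 / 9 = 4318.4444
CL = X̄̄ = 4318.4444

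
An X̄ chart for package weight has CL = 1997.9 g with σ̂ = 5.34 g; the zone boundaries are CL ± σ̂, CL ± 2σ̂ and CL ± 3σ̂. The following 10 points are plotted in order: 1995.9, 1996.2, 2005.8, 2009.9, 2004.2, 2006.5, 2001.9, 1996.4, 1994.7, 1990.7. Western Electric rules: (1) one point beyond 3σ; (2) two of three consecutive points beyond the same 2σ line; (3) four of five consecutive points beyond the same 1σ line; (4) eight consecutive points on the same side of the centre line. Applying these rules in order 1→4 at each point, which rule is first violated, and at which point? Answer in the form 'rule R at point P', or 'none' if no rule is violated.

rule 3 at point 6

Zone of each point (C = within 1σ̂, B = 1σ̂–2σ̂, A = 2σ̂–3σ̂, * = beyond 3σ̂; sign = side of CL): 1:-C, 2:-C, 3:+B, 4:+A, 5:+B, 6:+B, 7:+C, 8:-C, 9:-C, 10:-B
Rule 3 (four of five consecutive points beyond the same 1σ limit) is satisfied at point 6.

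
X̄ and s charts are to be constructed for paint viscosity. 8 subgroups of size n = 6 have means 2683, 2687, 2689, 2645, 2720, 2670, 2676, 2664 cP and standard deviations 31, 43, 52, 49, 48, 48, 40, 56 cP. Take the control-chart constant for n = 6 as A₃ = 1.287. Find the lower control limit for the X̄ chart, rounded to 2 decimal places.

2620.21

X̄̄ = (2683 + 2687 + 2689 + 2645 + 2720 + 2670 + 2676 + 2664) / 8 = 2679.2500
s̄ = (31 + 43 + 52 + 49 + 48 + 48 + 40 + 56) / 8 = 45.8750
LCL = X̄̄ − A₃·s̄ = 2679.2500 − 1.287 × 45.8750 = 2620.2089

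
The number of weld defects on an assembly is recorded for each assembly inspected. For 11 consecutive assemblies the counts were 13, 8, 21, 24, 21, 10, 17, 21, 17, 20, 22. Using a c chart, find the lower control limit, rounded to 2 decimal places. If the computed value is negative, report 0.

5.04

c̄ = (13 + 8 + 21 + 24 + 21 + 10 + 17 + 21 + 17 + 20 + 22) / 11 = 194 / 11 = 17.6364
LCL = c̄ − 3√c̄ = 17.6364 − 3 × 4.1996 = 5.0377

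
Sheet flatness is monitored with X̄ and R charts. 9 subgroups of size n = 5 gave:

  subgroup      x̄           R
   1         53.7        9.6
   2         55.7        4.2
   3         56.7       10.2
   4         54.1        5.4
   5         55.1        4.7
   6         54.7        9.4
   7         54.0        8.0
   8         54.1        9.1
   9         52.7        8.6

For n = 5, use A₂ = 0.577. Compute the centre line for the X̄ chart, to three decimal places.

X̄̄ = (53.7 + 55.7 + 56.7 + 54.1 + 55.1 + 54.7 + 54.0 + 54.1 + 52.7) / 9 = 490.8000 / 9 = 54.5333
CL = X̄̄ = 54.5333

54.533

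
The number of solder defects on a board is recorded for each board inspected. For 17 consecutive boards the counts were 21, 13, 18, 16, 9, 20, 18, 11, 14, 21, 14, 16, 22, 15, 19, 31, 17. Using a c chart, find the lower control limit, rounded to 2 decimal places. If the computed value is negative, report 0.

c̄ = (21 + 13 + 18 + 16 + 9 + 20 + 18 + 11 + 14 + 21 + 14 + 16 + 22 + 15 + 19 + 31 + 17) / 17 = 295 / 17 = 17.3529
LCL = c̄ − 3√c̄ = 17.3529 − 3 × 4.1657 = 4.8559

4.86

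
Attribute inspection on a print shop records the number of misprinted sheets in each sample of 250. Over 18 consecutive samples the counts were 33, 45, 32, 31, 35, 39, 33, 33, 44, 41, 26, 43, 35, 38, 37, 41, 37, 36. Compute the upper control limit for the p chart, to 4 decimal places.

p̄ = Σdᵢ / (k·n) = 659 / (18 × 250) = 0.14644
UCL = p̄ + 3·√(p̄(1−p̄)/n) = 0.14644 + 3 × √(0.14644×0.85356/250) = 0.14644 + 3 × 0.02236 = 0.21353

0.2135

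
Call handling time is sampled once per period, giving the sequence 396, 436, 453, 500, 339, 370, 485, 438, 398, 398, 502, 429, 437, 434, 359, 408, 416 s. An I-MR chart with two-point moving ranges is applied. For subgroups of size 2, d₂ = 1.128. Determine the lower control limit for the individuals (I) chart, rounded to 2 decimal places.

287.44

X̄ = (396 + 436 + 453 + 500 + 339 + 370 + 485 + 438 + 398 + 398 + 502 + 429 + 437 + 434 + 359 + 408 + 416) / 17 = 423.4118
Moving ranges: 40, 17, 47, 161, 31, 115, 47, 40, 0, 104, 73, 8, 3, 75, 49, 8; M̄R̄ = 818.0000 / 16 = 51.1250
LCL = X̄ − 3·M̄R̄/d₂ = 423.4118 − 3 × 51.1250 / 1.128 = 287.4410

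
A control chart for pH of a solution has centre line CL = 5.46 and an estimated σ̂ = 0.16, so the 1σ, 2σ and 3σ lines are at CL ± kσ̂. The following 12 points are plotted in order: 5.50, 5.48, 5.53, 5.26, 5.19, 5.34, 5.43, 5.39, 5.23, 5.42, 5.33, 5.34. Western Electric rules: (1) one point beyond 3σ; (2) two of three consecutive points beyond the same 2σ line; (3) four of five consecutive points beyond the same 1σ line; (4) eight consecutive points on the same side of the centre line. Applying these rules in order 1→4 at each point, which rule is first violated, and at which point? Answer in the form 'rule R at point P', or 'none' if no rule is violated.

Zone of each point (C = within 1σ̂, B = 1σ̂–2σ̂, A = 2σ̂–3σ̂, * = beyond 3σ̂; sign = side of CL): 1:+C, 2:+C, 3:+C, 4:-B, 5:-B, 6:-C, 7:-C, 8:-C, 9:-B, 10:-C, 11:-C, 12:-C
Rule 4 (eight consecutive points on the same side of the centre line) is satisfied at point 11.

rule 4 at point 11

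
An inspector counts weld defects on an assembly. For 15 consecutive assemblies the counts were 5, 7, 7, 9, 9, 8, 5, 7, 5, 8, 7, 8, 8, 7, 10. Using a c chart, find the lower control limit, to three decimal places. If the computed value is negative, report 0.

c̄ = (5 + 7 + 7 + 9 + 9 + 8 + 5 + 7 + 5 + 8 + 7 + 8 + 8 + 7 + 10) / 15 = 110 / 15 = 7.3333
LCL = c̄ − 3√c̄ = 7.3333 − 3 × 2.7080 = -0.7907 → 0 (cannot be negative)

0.000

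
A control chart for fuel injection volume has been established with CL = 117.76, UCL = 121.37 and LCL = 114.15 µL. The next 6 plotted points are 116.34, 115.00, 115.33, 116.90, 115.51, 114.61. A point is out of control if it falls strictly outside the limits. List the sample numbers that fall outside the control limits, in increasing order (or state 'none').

none

All 6 points lie within [114.15, 121.37].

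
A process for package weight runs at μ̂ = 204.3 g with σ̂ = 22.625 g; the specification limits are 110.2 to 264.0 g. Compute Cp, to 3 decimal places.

1.133

Cp = (USL − LSL) / (6σ̂) = (264.0 − 110.2) / (6 × 22.625) = 153.8000 / 135.7500 = 1.1330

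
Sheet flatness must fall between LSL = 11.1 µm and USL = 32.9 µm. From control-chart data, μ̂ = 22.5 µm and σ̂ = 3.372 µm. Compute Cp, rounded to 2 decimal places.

1.08

Cp = (USL − LSL) / (6σ̂) = (32.9 − 11.1) / (6 × 3.372) = 21.8000 / 20.2320 = 1.0775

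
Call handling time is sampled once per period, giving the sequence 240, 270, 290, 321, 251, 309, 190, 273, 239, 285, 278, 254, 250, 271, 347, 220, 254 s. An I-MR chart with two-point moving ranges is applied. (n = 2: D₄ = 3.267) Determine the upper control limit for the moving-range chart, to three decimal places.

Moving ranges: 30, 20, 31, 70, 58, 119, 83, 34, 46, 7, 24, 4, 21, 76, 127, 34; M̄R̄ = 784.0000 / 16 = 49.0000
UCL_MR = D₄·M̄R̄ = 3.267 × 49.0000 = 160.0830

160.083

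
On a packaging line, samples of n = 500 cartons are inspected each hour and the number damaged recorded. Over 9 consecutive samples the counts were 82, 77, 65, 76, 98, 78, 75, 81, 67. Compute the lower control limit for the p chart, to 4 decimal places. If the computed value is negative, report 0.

0.1067

p̄ = Σdᵢ / (k·n) = 699 / (9 × 500) = 0.15533
LCL = p̄ − 3·√(p̄(1−p̄)/n) = 0.15533 − 3 × 0.01620 = 0.10674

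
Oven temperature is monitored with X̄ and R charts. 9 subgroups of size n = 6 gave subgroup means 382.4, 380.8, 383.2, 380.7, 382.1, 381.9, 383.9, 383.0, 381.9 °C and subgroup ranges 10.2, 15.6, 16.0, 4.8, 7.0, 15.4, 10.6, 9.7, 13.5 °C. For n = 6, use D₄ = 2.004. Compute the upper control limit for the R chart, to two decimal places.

R̄ = (10.2 + 15.6 + 16.0 + 4.8 + 7.0 + 15.4 + 10.6 + 9.7 + 13.5) / 9 = 102.8000 / 9 = 11.4222
UCL_R = D₄·R̄ = 2.004 × 11.4222 = 22.8901

22.89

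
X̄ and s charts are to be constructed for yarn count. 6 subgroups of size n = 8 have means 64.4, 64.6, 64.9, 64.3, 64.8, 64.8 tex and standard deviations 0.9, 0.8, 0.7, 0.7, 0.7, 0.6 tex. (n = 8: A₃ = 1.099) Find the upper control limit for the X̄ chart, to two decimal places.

65.44

X̄̄ = (64.4 + 64.6 + 64.9 + 64.3 + 64.8 + 64.8) / 6 = 64.6333
s̄ = (0.9 + 0.8 + 0.7 + 0.7 + 0.7 + 0.6) / 6 = 0.7333
UCL = X̄̄ + A₃·s̄ = 64.6333 + 1.099 × 0.7333 = 65.4393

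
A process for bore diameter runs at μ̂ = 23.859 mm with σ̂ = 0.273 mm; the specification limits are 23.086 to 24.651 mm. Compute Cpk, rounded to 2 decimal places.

Cpu = (USL − μ̂) / (3σ̂) = (24.651 − 23.859) / (3 × 0.273) = 0.9670; Cpl = (μ̂ − LSL) / (3σ̂) = (23.859 − 23.086) / (3 × 0.273) = 0.9438; Cpk = min(Cpu, Cpl) = 0.9438

0.94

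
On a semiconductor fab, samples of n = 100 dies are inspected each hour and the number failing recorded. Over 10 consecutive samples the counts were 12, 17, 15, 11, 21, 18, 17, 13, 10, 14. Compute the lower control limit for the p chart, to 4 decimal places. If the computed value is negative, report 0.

p̄ = Σdᵢ / (k·n) = 148 / (10 × 100) = 0.14800
LCL = p̄ − 3·√(p̄(1−p̄)/n) = 0.14800 − 3 × 0.03551 = 0.04147

0.0415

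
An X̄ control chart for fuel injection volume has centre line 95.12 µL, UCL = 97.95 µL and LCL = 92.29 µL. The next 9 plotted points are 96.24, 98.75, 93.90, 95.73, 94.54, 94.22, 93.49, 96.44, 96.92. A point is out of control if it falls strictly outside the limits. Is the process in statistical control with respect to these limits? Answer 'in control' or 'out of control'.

Compare each point to [92.29, 97.95]: sample 2 = 98.75 > UCL.

out of control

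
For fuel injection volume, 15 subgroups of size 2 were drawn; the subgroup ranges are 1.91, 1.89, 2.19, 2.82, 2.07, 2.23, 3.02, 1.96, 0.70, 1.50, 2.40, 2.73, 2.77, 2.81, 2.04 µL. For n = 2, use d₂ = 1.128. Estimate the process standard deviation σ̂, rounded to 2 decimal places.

R̄ = (1.91 + 1.89 + 2.19 + 2.82 + 2.07 + 2.23 + 3.02 + 1.96 + 0.70 + 1.50 + 2.40 + 2.73 + 2.77 + 2.81 + 2.04) / 15 = 2.2027
σ̂ = R̄ / d₂ = 2.2027 / 1.128 = 1.9527

1.95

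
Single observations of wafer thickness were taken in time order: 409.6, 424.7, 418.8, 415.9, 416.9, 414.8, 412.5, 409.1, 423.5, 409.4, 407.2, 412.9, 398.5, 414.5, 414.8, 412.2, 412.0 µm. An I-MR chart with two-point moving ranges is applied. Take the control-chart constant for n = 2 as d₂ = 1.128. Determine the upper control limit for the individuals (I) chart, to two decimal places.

X̄ = (409.6 + 424.7 + 418.8 + 415.9 + 416.9 + 414.8 + 412.5 + 409.1 + 423.5 + 409.4 + 407.2 + 412.9 + 398.5 + 414.5 + 414.8 + 412.2 + 412.0) / 17 = 413.3706
Moving ranges: 15.1, 5.9, 2.9, 1.0, 2.1, 2.3, 3.4, 14.4, 14.1, 2.2, 5.7, 14.4, 16.0, 0.3, 2.6, 0.2; M̄R̄ = 102.6000 / 16 = 6.4125
UCL = X̄ + 3·M̄R̄/d₂ = 413.3706 + 3 × 6.4125 / 1.128 = 430.4251

430.43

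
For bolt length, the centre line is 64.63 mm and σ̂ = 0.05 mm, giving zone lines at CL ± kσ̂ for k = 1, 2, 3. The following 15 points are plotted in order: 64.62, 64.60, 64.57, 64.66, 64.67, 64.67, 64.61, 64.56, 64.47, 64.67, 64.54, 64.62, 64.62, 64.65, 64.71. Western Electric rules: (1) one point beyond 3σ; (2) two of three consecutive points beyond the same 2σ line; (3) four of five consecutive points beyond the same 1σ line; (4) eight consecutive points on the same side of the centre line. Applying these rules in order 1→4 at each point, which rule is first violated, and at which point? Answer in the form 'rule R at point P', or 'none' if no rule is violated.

rule 1 at point 9

Zone of each point (C = within 1σ̂, B = 1σ̂–2σ̂, A = 2σ̂–3σ̂, * = beyond 3σ̂; sign = side of CL): 1:-C, 2:-C, 3:-B, 4:+C, 5:+C, 6:+C, 7:-C, 8:-B, 9:-*, 10:+C, 11:-B, 12:-C, 13:-C, 14:+C, 15:+B
Rule 1 (one point beyond the 3σ limits) is satisfied at point 9.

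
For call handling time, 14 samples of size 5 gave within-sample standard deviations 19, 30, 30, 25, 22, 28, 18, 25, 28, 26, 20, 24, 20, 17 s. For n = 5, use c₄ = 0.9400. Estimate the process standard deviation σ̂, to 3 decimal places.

s̄ = (19 + 30 + 30 + 25 + 22 + 28 + 18 + 25 + 28 + 26 + 20 + 24 + 20 + 17) / 14 = 23.7143
σ̂ = s̄ / c₄ = 23.7143 / 0.9400 = 25.2280

25.228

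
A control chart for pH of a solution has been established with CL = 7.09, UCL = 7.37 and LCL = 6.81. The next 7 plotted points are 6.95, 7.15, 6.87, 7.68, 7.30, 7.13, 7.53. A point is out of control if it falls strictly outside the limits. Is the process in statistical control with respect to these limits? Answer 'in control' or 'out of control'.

Compare each point to [6.81, 7.37]: sample 4 = 7.68 > UCL; sample 7 = 7.53 > UCL.

out of control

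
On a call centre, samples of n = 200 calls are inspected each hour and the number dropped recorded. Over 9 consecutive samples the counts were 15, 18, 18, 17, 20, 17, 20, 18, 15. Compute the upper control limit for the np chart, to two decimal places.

p̄ = Σdᵢ / (k·n) = 158 / (9 × 200) = 0.08778
UCL = np̄ + 3·√(np̄(1−p̄)) = 17.5556 + 3 × √(17.5556×0.91222) = 17.5556 + 3 × 4.0018 = 29.5610

29.56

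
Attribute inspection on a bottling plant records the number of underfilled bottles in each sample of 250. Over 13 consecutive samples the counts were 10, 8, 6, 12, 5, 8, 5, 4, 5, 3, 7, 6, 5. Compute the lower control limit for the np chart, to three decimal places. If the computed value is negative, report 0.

p̄ = Σdᵢ / (k·n) = 84 / (13 × 250) = 0.02585
LCL = np̄ − 3·√(np̄(1−p̄)) = 6.4615 − 3 × 2.5089 = -1.0651 → 0 (negative, so LCL = 0)

0.000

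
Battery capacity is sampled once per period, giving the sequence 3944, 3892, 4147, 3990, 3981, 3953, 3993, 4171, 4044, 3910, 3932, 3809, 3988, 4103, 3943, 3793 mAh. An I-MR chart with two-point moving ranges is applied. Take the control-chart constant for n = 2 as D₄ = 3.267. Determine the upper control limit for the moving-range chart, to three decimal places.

376.576

Moving ranges: 52, 255, 157, 9, 28, 40, 178, 127, 134, 22, 123, 179, 115, 160, 150; M̄R̄ = 1729.0000 / 15 = 115.2667
UCL_MR = D₄·M̄R̄ = 3.267 × 115.2667 = 376.5762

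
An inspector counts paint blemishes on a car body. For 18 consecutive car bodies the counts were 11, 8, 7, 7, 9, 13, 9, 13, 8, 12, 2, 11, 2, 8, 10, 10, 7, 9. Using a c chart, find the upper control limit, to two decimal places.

17.50

c̄ = (11 + 8 + 7 + 7 + 9 + 13 + 9 + 13 + 8 + 12 + 2 + 11 + 2 + 8 + 10 + 10 + 7 + 9) / 18 = 156 / 18 = 8.6667
UCL = c̄ + 3√c̄ = 8.6667 + 3 × √8.6667 = 8.6667 + 3 × 2.9439 = 17.4984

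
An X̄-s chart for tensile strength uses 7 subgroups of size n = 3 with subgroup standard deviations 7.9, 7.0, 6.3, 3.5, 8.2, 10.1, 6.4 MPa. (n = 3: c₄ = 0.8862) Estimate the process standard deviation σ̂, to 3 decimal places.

s̄ = (7.9 + 7.0 + 6.3 + 3.5 + 8.2 + 10.1 + 6.4) / 7 = 7.0571
σ̂ = s̄ / c₄ = 7.0571 / 0.8862 = 7.9634

7.963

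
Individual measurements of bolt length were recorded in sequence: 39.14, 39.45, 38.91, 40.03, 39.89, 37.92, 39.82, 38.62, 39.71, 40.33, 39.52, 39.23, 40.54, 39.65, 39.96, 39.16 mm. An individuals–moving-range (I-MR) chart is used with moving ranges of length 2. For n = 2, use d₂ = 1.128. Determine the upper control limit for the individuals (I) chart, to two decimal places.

X̄ = (39.14 + 39.45 + 38.91 + 40.03 + 39.89 + 37.92 + 39.82 + 38.62 + 39.71 + 40.33 + 39.52 + 39.23 + 40.54 + 39.65 + 39.96 + 39.16) / 16 = 39.4925
Moving ranges: 0.31, 0.54, 1.12, 0.14, 1.97, 1.90, 1.20, 1.09, 0.62, 0.81, 0.29, 1.31, 0.89, 0.31, 0.80; M̄R̄ = 13.3000 / 15 = 0.8867
UCL = X̄ + 3·M̄R̄/d₂ = 39.4925 + 3 × 0.8867 / 1.128 = 41.8507

41.85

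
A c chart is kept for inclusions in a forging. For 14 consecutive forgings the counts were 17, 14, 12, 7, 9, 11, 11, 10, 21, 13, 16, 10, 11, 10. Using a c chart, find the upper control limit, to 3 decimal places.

22.801

c̄ = (17 + 14 + 12 + 7 + 9 + 11 + 11 + 10 + 21 + 13 + 16 + 10 + 11 + 10) / 14 = 172 / 14 = 12.2857
UCL = c̄ + 3√c̄ = 12.2857 + 3 × √12.2857 = 12.2857 + 3 × 3.5051 = 22.8010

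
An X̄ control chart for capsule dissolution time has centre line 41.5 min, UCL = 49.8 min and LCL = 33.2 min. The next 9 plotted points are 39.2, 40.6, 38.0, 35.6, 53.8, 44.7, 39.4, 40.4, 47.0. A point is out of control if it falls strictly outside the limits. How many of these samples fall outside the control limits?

Compare each point to [33.2, 49.8]: sample 5 = 53.8 > UCL.

1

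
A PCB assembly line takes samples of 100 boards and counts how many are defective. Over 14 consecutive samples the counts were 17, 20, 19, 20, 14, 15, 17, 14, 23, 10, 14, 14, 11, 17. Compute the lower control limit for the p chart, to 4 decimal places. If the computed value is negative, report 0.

0.0505

p̄ = Σdᵢ / (k·n) = 225 / (14 × 100) = 0.16071
LCL = p̄ − 3·√(p̄(1−p̄)/n) = 0.16071 − 3 × 0.03673 = 0.05053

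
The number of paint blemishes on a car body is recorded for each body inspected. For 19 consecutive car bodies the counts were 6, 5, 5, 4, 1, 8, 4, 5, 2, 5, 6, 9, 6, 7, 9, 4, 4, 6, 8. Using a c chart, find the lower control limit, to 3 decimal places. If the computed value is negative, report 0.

c̄ = (6 + 5 + 5 + 4 + 1 + 8 + 4 + 5 + 2 + 5 + 6 + 9 + 6 + 7 + 9 + 4 + 4 + 6 + 8) / 19 = 104 / 19 = 5.4737
LCL = c̄ − 3√c̄ = 5.4737 − 3 × 2.3396 = -1.5451 → 0 (cannot be negative)

0.000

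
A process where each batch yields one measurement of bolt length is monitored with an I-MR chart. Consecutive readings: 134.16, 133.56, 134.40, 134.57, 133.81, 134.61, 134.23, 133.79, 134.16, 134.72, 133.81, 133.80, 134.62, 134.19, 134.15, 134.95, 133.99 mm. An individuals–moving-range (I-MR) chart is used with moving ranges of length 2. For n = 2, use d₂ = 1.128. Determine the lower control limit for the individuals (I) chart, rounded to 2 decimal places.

X̄ = (134.16 + 133.56 + 134.40 + 134.57 + 133.81 + 134.61 + 134.23 + 133.79 + 134.16 + 134.72 + 133.81 + 133.80 + 134.62 + 134.19 + 134.15 + 134.95 + 133.99) / 17 = 134.2071
Moving ranges: 0.60, 0.84, 0.17, 0.76, 0.80, 0.38, 0.44, 0.37, 0.56, 0.91, 0.01, 0.82, 0.43, 0.04, 0.80, 0.96; M̄R̄ = 8.8900 / 16 = 0.5556
LCL = X̄ − 3·M̄R̄/d₂ = 134.2071 − 3 × 0.5556 / 1.128 = 132.7293

132.73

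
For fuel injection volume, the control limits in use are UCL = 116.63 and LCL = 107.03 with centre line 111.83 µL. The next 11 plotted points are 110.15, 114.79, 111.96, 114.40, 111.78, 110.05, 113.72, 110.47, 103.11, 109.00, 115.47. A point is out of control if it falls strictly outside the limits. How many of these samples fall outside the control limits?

Compare each point to [107.03, 116.63]: sample 9 = 103.11 < LCL.

1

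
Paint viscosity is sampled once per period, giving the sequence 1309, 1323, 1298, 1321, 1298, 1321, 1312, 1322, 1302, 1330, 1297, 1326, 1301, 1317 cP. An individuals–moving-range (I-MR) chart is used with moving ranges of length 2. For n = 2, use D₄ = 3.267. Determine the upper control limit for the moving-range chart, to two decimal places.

69.86

Moving ranges: 14, 25, 23, 23, 23, 9, 10, 20, 28, 33, 29, 25, 16; M̄R̄ = 278.0000 / 13 = 21.3846
UCL_MR = D₄·M̄R̄ = 3.267 × 21.3846 = 69.8635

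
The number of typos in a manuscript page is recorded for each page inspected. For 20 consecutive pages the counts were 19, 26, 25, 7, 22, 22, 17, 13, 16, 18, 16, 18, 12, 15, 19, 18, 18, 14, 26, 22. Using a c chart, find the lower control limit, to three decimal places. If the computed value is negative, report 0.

5.369

c̄ = (19 + 26 + 25 + 7 + 22 + 22 + 17 + 13 + 16 + 18 + 16 + 18 + 12 + 15 + 19 + 18 + 18 + 14 + 26 + 22) / 20 = 363 / 20 = 18.1500
LCL = c̄ − 3√c̄ = 18.1500 − 3 × 4.2603 = 5.3692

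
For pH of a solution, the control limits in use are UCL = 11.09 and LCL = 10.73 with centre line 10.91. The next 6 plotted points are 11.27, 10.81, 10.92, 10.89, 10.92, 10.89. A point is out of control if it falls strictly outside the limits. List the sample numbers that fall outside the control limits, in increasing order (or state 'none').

1

Compare each point to [10.73, 11.09]: sample 1 = 11.27 > UCL.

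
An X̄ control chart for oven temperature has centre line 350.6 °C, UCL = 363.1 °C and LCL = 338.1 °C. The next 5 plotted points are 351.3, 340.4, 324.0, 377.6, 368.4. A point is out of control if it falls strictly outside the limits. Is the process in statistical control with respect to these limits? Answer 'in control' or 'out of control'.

Compare each point to [338.1, 363.1]: sample 3 = 324.0 < LCL; sample 4 = 377.6 > UCL; sample 5 = 368.4 > UCL.

out of control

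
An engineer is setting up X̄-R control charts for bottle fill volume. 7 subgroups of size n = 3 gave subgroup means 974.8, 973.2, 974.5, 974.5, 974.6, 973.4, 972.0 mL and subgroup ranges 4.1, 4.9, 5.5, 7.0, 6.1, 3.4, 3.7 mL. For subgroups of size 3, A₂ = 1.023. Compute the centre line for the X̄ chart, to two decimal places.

X̄̄ = (974.8 + 973.2 + 974.5 + 974.5 + 974.6 + 973.4 + 972.0) / 7 = 6817.0000 / 7 = 973.8571
CL = X̄̄ = 973.8571

973.86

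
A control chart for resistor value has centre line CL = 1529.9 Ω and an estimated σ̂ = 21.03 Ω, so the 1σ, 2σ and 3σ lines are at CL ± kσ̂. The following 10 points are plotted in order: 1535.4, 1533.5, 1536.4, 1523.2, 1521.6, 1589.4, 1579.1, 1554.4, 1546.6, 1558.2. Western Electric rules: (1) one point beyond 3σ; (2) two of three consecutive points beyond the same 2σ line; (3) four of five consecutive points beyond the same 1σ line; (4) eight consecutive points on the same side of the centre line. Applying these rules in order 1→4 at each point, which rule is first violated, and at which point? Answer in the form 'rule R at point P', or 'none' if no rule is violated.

Zone of each point (C = within 1σ̂, B = 1σ̂–2σ̂, A = 2σ̂–3σ̂, * = beyond 3σ̂; sign = side of CL): 1:+C, 2:+C, 3:+C, 4:-C, 5:-C, 6:+A, 7:+A, 8:+B, 9:+C, 10:+B
Rule 2 (two of three consecutive points beyond the same 2σ limit) is satisfied at point 7.

rule 2 at point 7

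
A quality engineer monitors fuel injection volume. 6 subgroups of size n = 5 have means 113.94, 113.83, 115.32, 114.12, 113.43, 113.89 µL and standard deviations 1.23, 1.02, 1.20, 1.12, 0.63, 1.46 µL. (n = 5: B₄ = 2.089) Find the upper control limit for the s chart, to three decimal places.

2.319

s̄ = (1.23 + 1.02 + 1.20 + 1.12 + 0.63 + 1.46) / 6 = 1.1100
UCL_s = B₄·s̄ = 2.089 × 1.1100 = 2.3188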